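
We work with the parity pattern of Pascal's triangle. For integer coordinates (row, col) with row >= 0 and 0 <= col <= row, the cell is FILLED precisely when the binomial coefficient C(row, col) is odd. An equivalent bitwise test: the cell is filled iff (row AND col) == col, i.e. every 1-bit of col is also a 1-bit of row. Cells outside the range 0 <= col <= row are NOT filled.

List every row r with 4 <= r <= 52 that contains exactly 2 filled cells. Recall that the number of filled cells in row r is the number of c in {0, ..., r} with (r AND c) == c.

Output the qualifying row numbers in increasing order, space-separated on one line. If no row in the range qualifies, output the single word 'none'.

Answer: 4 8 16 32

Derivation:
Row r has 2^popcount(r) filled cells, so we need popcount(r) = log2(2) = 1.
Scan r = 4..52 and keep those with exactly 1 one-bits:
r=4=100 popcount=1 -> KEEP
r=5=101 popcount=2 -> skip
r=6=110 popcount=2 -> skip
r=7=111 popcount=3 -> skip
r=8=1000 popcount=1 -> KEEP
r=9=1001 popcount=2 -> skip
r=10=1010 popcount=2 -> skip
r=11=1011 popcount=3 -> skip
r=12=1100 popcount=2 -> skip
r=13=1101 popcount=3 -> skip
r=14=1110 popcount=3 -> skip
r=15=1111 popcount=4 -> skip
r=16=10000 popcount=1 -> KEEP
r=17=10001 popcount=2 -> skip
r=18=10010 popcount=2 -> skip
r=19=10011 popcount=3 -> skip
r=20=10100 popcount=2 -> skip
r=21=10101 popcount=3 -> skip
r=22=10110 popcount=3 -> skip
r=23=10111 popcount=4 -> skip
r=24=11000 popcount=2 -> skip
r=25=11001 popcount=3 -> skip
r=26=11010 popcount=3 -> skip
r=27=11011 popcount=4 -> skip
r=28=11100 popcount=3 -> skip
r=29=11101 popcount=4 -> skip
r=30=11110 popcount=4 -> skip
r=31=11111 popcount=5 -> skip
r=32=100000 popcount=1 -> KEEP
r=33=100001 popcount=2 -> skip
r=34=100010 popcount=2 -> skip
r=35=100011 popcount=3 -> skip
r=36=100100 popcount=2 -> skip
r=37=100101 popcount=3 -> skip
r=38=100110 popcount=3 -> skip
r=39=100111 popcount=4 -> skip
r=40=101000 popcount=2 -> skip
r=41=101001 popcount=3 -> skip
r=42=101010 popcount=3 -> skip
r=43=101011 popcount=4 -> skip
r=44=101100 popcount=3 -> skip
r=45=101101 popcount=4 -> skip
r=46=101110 popcount=4 -> skip
r=47=101111 popcount=5 -> skip
r=48=110000 popcount=2 -> skip
r=49=110001 popcount=3 -> skip
r=50=110010 popcount=3 -> skip
r=51=110011 popcount=4 -> skip
r=52=110100 popcount=3 -> skip
Kept rows: 4 8 16 32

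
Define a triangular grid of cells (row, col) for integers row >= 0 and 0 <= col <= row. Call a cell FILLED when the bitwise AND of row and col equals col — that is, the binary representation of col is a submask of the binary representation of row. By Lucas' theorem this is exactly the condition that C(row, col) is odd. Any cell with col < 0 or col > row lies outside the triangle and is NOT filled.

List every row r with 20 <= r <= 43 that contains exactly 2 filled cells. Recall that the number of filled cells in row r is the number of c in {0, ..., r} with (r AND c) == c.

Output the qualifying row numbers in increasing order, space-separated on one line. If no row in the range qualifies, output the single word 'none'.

Row r has 2^popcount(r) filled cells, so we need popcount(r) = log2(2) = 1.
Scan r = 20..43 and keep those with exactly 1 one-bits:
r=20=10100 popcount=2 -> skip
r=21=10101 popcount=3 -> skip
r=22=10110 popcount=3 -> skip
r=23=10111 popcount=4 -> skip
r=24=11000 popcount=2 -> skip
r=25=11001 popcount=3 -> skip
r=26=11010 popcount=3 -> skip
r=27=11011 popcount=4 -> skip
r=28=11100 popcount=3 -> skip
r=29=11101 popcount=4 -> skip
r=30=11110 popcount=4 -> skip
r=31=11111 popcount=5 -> skip
r=32=100000 popcount=1 -> KEEP
r=33=100001 popcount=2 -> skip
r=34=100010 popcount=2 -> skip
r=35=100011 popcount=3 -> skip
r=36=100100 popcount=2 -> skip
r=37=100101 popcount=3 -> skip
r=38=100110 popcount=3 -> skip
r=39=100111 popcount=4 -> skip
r=40=101000 popcount=2 -> skip
r=41=101001 popcount=3 -> skip
r=42=101010 popcount=3 -> skip
r=43=101011 popcount=4 -> skip
Kept rows: 32

Answer: 32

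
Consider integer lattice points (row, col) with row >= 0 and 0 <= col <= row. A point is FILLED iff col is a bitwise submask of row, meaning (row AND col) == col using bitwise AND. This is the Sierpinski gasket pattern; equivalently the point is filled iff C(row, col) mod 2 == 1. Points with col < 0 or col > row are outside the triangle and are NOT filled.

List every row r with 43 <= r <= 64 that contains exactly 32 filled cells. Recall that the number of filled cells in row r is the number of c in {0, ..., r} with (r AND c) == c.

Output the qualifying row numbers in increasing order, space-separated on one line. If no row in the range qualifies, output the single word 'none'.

Answer: 47 55 59 61 62

Derivation:
Row r has 2^popcount(r) filled cells, so we need popcount(r) = log2(32) = 5.
Scan r = 43..64 and keep those with exactly 5 one-bits:
r=43=101011 popcount=4 -> skip
r=44=101100 popcount=3 -> skip
r=45=101101 popcount=4 -> skip
r=46=101110 popcount=4 -> skip
r=47=101111 popcount=5 -> KEEP
r=48=110000 popcount=2 -> skip
r=49=110001 popcount=3 -> skip
r=50=110010 popcount=3 -> skip
r=51=110011 popcount=4 -> skip
r=52=110100 popcount=3 -> skip
r=53=110101 popcount=4 -> skip
r=54=110110 popcount=4 -> skip
r=55=110111 popcount=5 -> KEEP
r=56=111000 popcount=3 -> skip
r=57=111001 popcount=4 -> skip
r=58=111010 popcount=4 -> skip
r=59=111011 popcount=5 -> KEEP
r=60=111100 popcount=4 -> skip
r=61=111101 popcount=5 -> KEEP
r=62=111110 popcount=5 -> KEEP
r=63=111111 popcount=6 -> skip
r=64=1000000 popcount=1 -> skip
Kept rows: 47 55 59 61 62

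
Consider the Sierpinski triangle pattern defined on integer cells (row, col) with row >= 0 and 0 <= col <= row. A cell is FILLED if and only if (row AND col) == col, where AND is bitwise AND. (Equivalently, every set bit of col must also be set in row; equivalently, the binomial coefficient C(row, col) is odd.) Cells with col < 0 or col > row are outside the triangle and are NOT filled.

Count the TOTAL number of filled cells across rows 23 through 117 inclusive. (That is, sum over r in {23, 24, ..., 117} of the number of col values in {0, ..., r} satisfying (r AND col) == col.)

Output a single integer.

r23=10111 pc4: +16 =16
r24=11000 pc2: +4 =20
r25=11001 pc3: +8 =28
r26=11010 pc3: +8 =36
r27=11011 pc4: +16 =52
r28=11100 pc3: +8 =60
r29=11101 pc4: +16 =76
r30=11110 pc4: +16 =92
r31=11111 pc5: +32 =124
r32=100000 pc1: +2 =126
r33=100001 pc2: +4 =130
r34=100010 pc2: +4 =134
r35=100011 pc3: +8 =142
r36=100100 pc2: +4 =146
r37=100101 pc3: +8 =154
r38=100110 pc3: +8 =162
r39=100111 pc4: +16 =178
r40=101000 pc2: +4 =182
r41=101001 pc3: +8 =190
r42=101010 pc3: +8 =198
r43=101011 pc4: +16 =214
r44=101100 pc3: +8 =222
r45=101101 pc4: +16 =238
r46=101110 pc4: +16 =254
r47=101111 pc5: +32 =286
r48=110000 pc2: +4 =290
r49=110001 pc3: +8 =298
r50=110010 pc3: +8 =306
r51=110011 pc4: +16 =322
r52=110100 pc3: +8 =330
r53=110101 pc4: +16 =346
r54=110110 pc4: +16 =362
r55=110111 pc5: +32 =394
r56=111000 pc3: +8 =402
r57=111001 pc4: +16 =418
r58=111010 pc4: +16 =434
r59=111011 pc5: +32 =466
r60=111100 pc4: +16 =482
r61=111101 pc5: +32 =514
r62=111110 pc5: +32 =546
r63=111111 pc6: +64 =610
r64=1000000 pc1: +2 =612
r65=1000001 pc2: +4 =616
r66=1000010 pc2: +4 =620
r67=1000011 pc3: +8 =628
r68=1000100 pc2: +4 =632
r69=1000101 pc3: +8 =640
r70=1000110 pc3: +8 =648
r71=1000111 pc4: +16 =664
r72=1001000 pc2: +4 =668
r73=1001001 pc3: +8 =676
r74=1001010 pc3: +8 =684
r75=1001011 pc4: +16 =700
r76=1001100 pc3: +8 =708
r77=1001101 pc4: +16 =724
r78=1001110 pc4: +16 =740
r79=1001111 pc5: +32 =772
r80=1010000 pc2: +4 =776
r81=1010001 pc3: +8 =784
r82=1010010 pc3: +8 =792
r83=1010011 pc4: +16 =808
r84=1010100 pc3: +8 =816
r85=1010101 pc4: +16 =832
r86=1010110 pc4: +16 =848
r87=1010111 pc5: +32 =880
r88=1011000 pc3: +8 =888
r89=1011001 pc4: +16 =904
r90=1011010 pc4: +16 =920
r91=1011011 pc5: +32 =952
r92=1011100 pc4: +16 =968
r93=1011101 pc5: +32 =1000
r94=1011110 pc5: +32 =1032
r95=1011111 pc6: +64 =1096
r96=1100000 pc2: +4 =1100
r97=1100001 pc3: +8 =1108
r98=1100010 pc3: +8 =1116
r99=1100011 pc4: +16 =1132
r100=1100100 pc3: +8 =1140
r101=1100101 pc4: +16 =1156
r102=1100110 pc4: +16 =1172
r103=1100111 pc5: +32 =1204
r104=1101000 pc3: +8 =1212
r105=1101001 pc4: +16 =1228
r106=1101010 pc4: +16 =1244
r107=1101011 pc5: +32 =1276
r108=1101100 pc4: +16 =1292
r109=1101101 pc5: +32 =1324
r110=1101110 pc5: +32 =1356
r111=1101111 pc6: +64 =1420
r112=1110000 pc3: +8 =1428
r113=1110001 pc4: +16 =1444
r114=1110010 pc4: +16 =1460
r115=1110011 pc5: +32 =1492
r116=1110100 pc4: +16 =1508
r117=1110101 pc5: +32 =1540

Answer: 1540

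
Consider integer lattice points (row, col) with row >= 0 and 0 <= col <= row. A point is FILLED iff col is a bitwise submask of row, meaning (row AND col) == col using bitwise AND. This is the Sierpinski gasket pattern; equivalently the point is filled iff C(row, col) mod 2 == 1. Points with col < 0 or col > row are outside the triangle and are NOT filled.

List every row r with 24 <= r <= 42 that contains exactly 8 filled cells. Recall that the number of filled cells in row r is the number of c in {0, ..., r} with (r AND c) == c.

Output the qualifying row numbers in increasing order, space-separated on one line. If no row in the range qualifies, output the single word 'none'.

Answer: 25 26 28 35 37 38 41 42

Derivation:
Row r has 2^popcount(r) filled cells, so we need popcount(r) = log2(8) = 3.
Scan r = 24..42 and keep those with exactly 3 one-bits:
r=24=11000 popcount=2 -> skip
r=25=11001 popcount=3 -> KEEP
r=26=11010 popcount=3 -> KEEP
r=27=11011 popcount=4 -> skip
r=28=11100 popcount=3 -> KEEP
r=29=11101 popcount=4 -> skip
r=30=11110 popcount=4 -> skip
r=31=11111 popcount=5 -> skip
r=32=100000 popcount=1 -> skip
r=33=100001 popcount=2 -> skip
r=34=100010 popcount=2 -> skip
r=35=100011 popcount=3 -> KEEP
r=36=100100 popcount=2 -> skip
r=37=100101 popcount=3 -> KEEP
r=38=100110 popcount=3 -> KEEP
r=39=100111 popcount=4 -> skip
r=40=101000 popcount=2 -> skip
r=41=101001 popcount=3 -> KEEP
r=42=101010 popcount=3 -> KEEP
Kept rows: 25 26 28 35 37 38 41 42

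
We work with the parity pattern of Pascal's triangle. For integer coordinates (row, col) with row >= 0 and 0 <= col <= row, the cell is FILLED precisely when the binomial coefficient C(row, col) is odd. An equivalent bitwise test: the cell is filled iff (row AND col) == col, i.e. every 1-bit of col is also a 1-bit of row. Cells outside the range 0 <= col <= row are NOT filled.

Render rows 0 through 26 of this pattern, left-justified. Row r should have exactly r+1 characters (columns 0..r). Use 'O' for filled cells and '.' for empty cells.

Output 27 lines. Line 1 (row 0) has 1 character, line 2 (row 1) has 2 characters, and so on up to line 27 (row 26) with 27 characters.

r0=0: O
r1=1: OO
r2=10: O.O
r3=11: OOOO
r4=100: O...O
r5=101: OO..OO
r6=110: O.O.O.O
r7=111: OOOOOOOO
r8=1000: O.......O
r9=1001: OO......OO
r10=1010: O.O.....O.O
r11=1011: OOOO....OOOO
r12=1100: O...O...O...O
r13=1101: OO..OO..OO..OO
r14=1110: O.O.O.O.O.O.O.O
r15=1111: OOOOOOOOOOOOOOOO
r16=10000: O...............O
r17=10001: OO..............OO
r18=10010: O.O.............O.O
r19=10011: OOOO............OOOO
r20=10100: O...O...........O...O
r21=10101: OO..OO..........OO..OO
r22=10110: O.O.O.O.........O.O.O.O
r23=10111: OOOOOOOO........OOOOOOOO
r24=11000: O.......O.......O.......O
r25=11001: OO......OO......OO......OO
r26=11010: O.O.....O.O.....O.O.....O.O

Answer: O
OO
O.O
OOOO
O...O
OO..OO
O.O.O.O
OOOOOOOO
O.......O
OO......OO
O.O.....O.O
OOOO....OOOO
O...O...O...O
OO..OO..OO..OO
O.O.O.O.O.O.O.O
OOOOOOOOOOOOOOOO
O...............O
OO..............OO
O.O.............O.O
OOOO............OOOO
O...O...........O...O
OO..OO..........OO..OO
O.O.O.O.........O.O.O.O
OOOOOOOO........OOOOOOOO
O.......O.......O.......O
OO......OO......OO......OO
O.O.....O.O.....O.O.....O.O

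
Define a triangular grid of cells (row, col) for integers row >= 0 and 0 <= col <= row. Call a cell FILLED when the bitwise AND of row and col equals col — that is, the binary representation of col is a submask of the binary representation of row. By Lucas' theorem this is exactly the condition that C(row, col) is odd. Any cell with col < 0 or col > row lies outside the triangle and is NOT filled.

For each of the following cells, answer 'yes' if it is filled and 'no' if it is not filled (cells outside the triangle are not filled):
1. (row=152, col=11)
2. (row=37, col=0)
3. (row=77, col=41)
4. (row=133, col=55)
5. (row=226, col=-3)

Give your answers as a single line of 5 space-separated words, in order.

(152,11): row=0b10011000, col=0b1011, row AND col = 0b1000 = 8; 8 != 11 -> empty
(37,0): row=0b100101, col=0b0, row AND col = 0b0 = 0; 0 == 0 -> filled
(77,41): row=0b1001101, col=0b101001, row AND col = 0b1001 = 9; 9 != 41 -> empty
(133,55): row=0b10000101, col=0b110111, row AND col = 0b101 = 5; 5 != 55 -> empty
(226,-3): col outside [0, 226] -> not filled

Answer: no yes no no no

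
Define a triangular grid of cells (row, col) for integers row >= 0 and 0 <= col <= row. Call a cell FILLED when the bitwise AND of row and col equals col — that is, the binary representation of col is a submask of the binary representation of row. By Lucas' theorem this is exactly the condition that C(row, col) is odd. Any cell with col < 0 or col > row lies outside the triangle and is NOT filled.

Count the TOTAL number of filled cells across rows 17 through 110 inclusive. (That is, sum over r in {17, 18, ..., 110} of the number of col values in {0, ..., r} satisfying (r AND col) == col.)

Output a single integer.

Answer: 1392

Derivation:
r17=10001 pc2: +4 =4
r18=10010 pc2: +4 =8
r19=10011 pc3: +8 =16
r20=10100 pc2: +4 =20
r21=10101 pc3: +8 =28
r22=10110 pc3: +8 =36
r23=10111 pc4: +16 =52
r24=11000 pc2: +4 =56
r25=11001 pc3: +8 =64
r26=11010 pc3: +8 =72
r27=11011 pc4: +16 =88
r28=11100 pc3: +8 =96
r29=11101 pc4: +16 =112
r30=11110 pc4: +16 =128
r31=11111 pc5: +32 =160
r32=100000 pc1: +2 =162
r33=100001 pc2: +4 =166
r34=100010 pc2: +4 =170
r35=100011 pc3: +8 =178
r36=100100 pc2: +4 =182
r37=100101 pc3: +8 =190
r38=100110 pc3: +8 =198
r39=100111 pc4: +16 =214
r40=101000 pc2: +4 =218
r41=101001 pc3: +8 =226
r42=101010 pc3: +8 =234
r43=101011 pc4: +16 =250
r44=101100 pc3: +8 =258
r45=101101 pc4: +16 =274
r46=101110 pc4: +16 =290
r47=101111 pc5: +32 =322
r48=110000 pc2: +4 =326
r49=110001 pc3: +8 =334
r50=110010 pc3: +8 =342
r51=110011 pc4: +16 =358
r52=110100 pc3: +8 =366
r53=110101 pc4: +16 =382
r54=110110 pc4: +16 =398
r55=110111 pc5: +32 =430
r56=111000 pc3: +8 =438
r57=111001 pc4: +16 =454
r58=111010 pc4: +16 =470
r59=111011 pc5: +32 =502
r60=111100 pc4: +16 =518
r61=111101 pc5: +32 =550
r62=111110 pc5: +32 =582
r63=111111 pc6: +64 =646
r64=1000000 pc1: +2 =648
r65=1000001 pc2: +4 =652
r66=1000010 pc2: +4 =656
r67=1000011 pc3: +8 =664
r68=1000100 pc2: +4 =668
r69=1000101 pc3: +8 =676
r70=1000110 pc3: +8 =684
r71=1000111 pc4: +16 =700
r72=1001000 pc2: +4 =704
r73=1001001 pc3: +8 =712
r74=1001010 pc3: +8 =720
r75=1001011 pc4: +16 =736
r76=1001100 pc3: +8 =744
r77=1001101 pc4: +16 =760
r78=1001110 pc4: +16 =776
r79=1001111 pc5: +32 =808
r80=1010000 pc2: +4 =812
r81=1010001 pc3: +8 =820
r82=1010010 pc3: +8 =828
r83=1010011 pc4: +16 =844
r84=1010100 pc3: +8 =852
r85=1010101 pc4: +16 =868
r86=1010110 pc4: +16 =884
r87=1010111 pc5: +32 =916
r88=1011000 pc3: +8 =924
r89=1011001 pc4: +16 =940
r90=1011010 pc4: +16 =956
r91=1011011 pc5: +32 =988
r92=1011100 pc4: +16 =1004
r93=1011101 pc5: +32 =1036
r94=1011110 pc5: +32 =1068
r95=1011111 pc6: +64 =1132
r96=1100000 pc2: +4 =1136
r97=1100001 pc3: +8 =1144
r98=1100010 pc3: +8 =1152
r99=1100011 pc4: +16 =1168
r100=1100100 pc3: +8 =1176
r101=1100101 pc4: +16 =1192
r102=1100110 pc4: +16 =1208
r103=1100111 pc5: +32 =1240
r104=1101000 pc3: +8 =1248
r105=1101001 pc4: +16 =1264
r106=1101010 pc4: +16 =1280
r107=1101011 pc5: +32 =1312
r108=1101100 pc4: +16 =1328
r109=1101101 pc5: +32 =1360
r110=1101110 pc5: +32 =1392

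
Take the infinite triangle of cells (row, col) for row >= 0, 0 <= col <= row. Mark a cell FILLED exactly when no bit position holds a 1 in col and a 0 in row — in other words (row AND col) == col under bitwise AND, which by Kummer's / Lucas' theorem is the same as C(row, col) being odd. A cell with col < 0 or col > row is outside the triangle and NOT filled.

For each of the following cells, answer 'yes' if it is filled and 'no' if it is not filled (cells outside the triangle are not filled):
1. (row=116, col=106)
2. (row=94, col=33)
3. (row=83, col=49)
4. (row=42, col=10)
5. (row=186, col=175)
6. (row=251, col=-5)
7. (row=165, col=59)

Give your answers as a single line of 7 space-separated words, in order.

Answer: no no no yes no no no

Derivation:
(116,106): row=0b1110100, col=0b1101010, row AND col = 0b1100000 = 96; 96 != 106 -> empty
(94,33): row=0b1011110, col=0b100001, row AND col = 0b0 = 0; 0 != 33 -> empty
(83,49): row=0b1010011, col=0b110001, row AND col = 0b10001 = 17; 17 != 49 -> empty
(42,10): row=0b101010, col=0b1010, row AND col = 0b1010 = 10; 10 == 10 -> filled
(186,175): row=0b10111010, col=0b10101111, row AND col = 0b10101010 = 170; 170 != 175 -> empty
(251,-5): col outside [0, 251] -> not filled
(165,59): row=0b10100101, col=0b111011, row AND col = 0b100001 = 33; 33 != 59 -> empty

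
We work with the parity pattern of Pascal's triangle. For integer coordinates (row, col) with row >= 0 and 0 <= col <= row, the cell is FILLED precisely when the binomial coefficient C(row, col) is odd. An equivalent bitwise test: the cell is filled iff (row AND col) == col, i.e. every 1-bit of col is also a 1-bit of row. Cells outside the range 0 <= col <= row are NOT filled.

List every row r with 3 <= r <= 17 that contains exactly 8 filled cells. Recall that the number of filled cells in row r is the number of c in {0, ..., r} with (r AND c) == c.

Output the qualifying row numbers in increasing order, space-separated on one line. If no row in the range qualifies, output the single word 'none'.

Answer: 7 11 13 14

Derivation:
Row r has 2^popcount(r) filled cells, so we need popcount(r) = log2(8) = 3.
Scan r = 3..17 and keep those with exactly 3 one-bits:
r=3=11 popcount=2 -> skip
r=4=100 popcount=1 -> skip
r=5=101 popcount=2 -> skip
r=6=110 popcount=2 -> skip
r=7=111 popcount=3 -> KEEP
r=8=1000 popcount=1 -> skip
r=9=1001 popcount=2 -> skip
r=10=1010 popcount=2 -> skip
r=11=1011 popcount=3 -> KEEP
r=12=1100 popcount=2 -> skip
r=13=1101 popcount=3 -> KEEP
r=14=1110 popcount=3 -> KEEP
r=15=1111 popcount=4 -> skip
r=16=10000 popcount=1 -> skip
r=17=10001 popcount=2 -> skip
Kept rows: 7 11 13 14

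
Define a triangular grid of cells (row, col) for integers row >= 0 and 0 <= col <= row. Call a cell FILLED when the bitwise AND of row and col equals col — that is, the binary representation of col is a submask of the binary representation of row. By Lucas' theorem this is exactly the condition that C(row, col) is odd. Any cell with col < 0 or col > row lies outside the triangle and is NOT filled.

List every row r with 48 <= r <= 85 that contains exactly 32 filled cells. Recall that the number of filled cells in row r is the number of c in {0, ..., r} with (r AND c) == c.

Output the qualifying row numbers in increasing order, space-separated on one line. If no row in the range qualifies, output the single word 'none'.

Answer: 55 59 61 62 79

Derivation:
Row r has 2^popcount(r) filled cells, so we need popcount(r) = log2(32) = 5.
Scan r = 48..85 and keep those with exactly 5 one-bits:
r=48=110000 popcount=2 -> skip
r=49=110001 popcount=3 -> skip
r=50=110010 popcount=3 -> skip
r=51=110011 popcount=4 -> skip
r=52=110100 popcount=3 -> skip
r=53=110101 popcount=4 -> skip
r=54=110110 popcount=4 -> skip
r=55=110111 popcount=5 -> KEEP
r=56=111000 popcount=3 -> skip
r=57=111001 popcount=4 -> skip
r=58=111010 popcount=4 -> skip
r=59=111011 popcount=5 -> KEEP
r=60=111100 popcount=4 -> skip
r=61=111101 popcount=5 -> KEEP
r=62=111110 popcount=5 -> KEEP
r=63=111111 popcount=6 -> skip
r=64=1000000 popcount=1 -> skip
r=65=1000001 popcount=2 -> skip
r=66=1000010 popcount=2 -> skip
r=67=1000011 popcount=3 -> skip
r=68=1000100 popcount=2 -> skip
r=69=1000101 popcount=3 -> skip
r=70=1000110 popcount=3 -> skip
r=71=1000111 popcount=4 -> skip
r=72=1001000 popcount=2 -> skip
r=73=1001001 popcount=3 -> skip
r=74=1001010 popcount=3 -> skip
r=75=1001011 popcount=4 -> skip
r=76=1001100 popcount=3 -> skip
r=77=1001101 popcount=4 -> skip
r=78=1001110 popcount=4 -> skip
r=79=1001111 popcount=5 -> KEEP
r=80=1010000 popcount=2 -> skip
r=81=1010001 popcount=3 -> skip
r=82=1010010 popcount=3 -> skip
r=83=1010011 popcount=4 -> skip
r=84=1010100 popcount=3 -> skip
r=85=1010101 popcount=4 -> skip
Kept rows: 55 59 61 62 79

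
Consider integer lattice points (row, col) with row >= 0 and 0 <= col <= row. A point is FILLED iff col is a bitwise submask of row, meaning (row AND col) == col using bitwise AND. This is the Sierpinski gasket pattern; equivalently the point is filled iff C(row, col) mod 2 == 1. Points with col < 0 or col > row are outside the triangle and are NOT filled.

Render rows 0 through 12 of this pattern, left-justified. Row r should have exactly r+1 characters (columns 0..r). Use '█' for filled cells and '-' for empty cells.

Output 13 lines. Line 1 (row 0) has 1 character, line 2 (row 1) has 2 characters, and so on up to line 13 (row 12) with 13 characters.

r0=0: █
r1=1: ██
r2=10: █-█
r3=11: ████
r4=100: █---█
r5=101: ██--██
r6=110: █-█-█-█
r7=111: ████████
r8=1000: █-------█
r9=1001: ██------██
r10=1010: █-█-----█-█
r11=1011: ████----████
r12=1100: █---█---█---█

Answer: █
██
█-█
████
█---█
██--██
█-█-█-█
████████
█-------█
██------██
█-█-----█-█
████----████
█---█---█---█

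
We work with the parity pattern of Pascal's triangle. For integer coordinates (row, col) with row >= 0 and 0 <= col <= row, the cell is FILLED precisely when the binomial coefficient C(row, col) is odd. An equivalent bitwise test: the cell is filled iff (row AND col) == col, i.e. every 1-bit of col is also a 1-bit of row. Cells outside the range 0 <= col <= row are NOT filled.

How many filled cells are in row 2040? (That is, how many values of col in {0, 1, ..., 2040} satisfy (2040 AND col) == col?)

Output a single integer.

2040 in binary = 11111111000
popcount(2040) = number of 1-bits in 11111111000 = 8
A col c satisfies (2040 AND c) == c iff every set bit of c is also set in 2040; each of the 8 set bits of 2040 can independently be on or off in c.
count = 2^8 = 256

Answer: 256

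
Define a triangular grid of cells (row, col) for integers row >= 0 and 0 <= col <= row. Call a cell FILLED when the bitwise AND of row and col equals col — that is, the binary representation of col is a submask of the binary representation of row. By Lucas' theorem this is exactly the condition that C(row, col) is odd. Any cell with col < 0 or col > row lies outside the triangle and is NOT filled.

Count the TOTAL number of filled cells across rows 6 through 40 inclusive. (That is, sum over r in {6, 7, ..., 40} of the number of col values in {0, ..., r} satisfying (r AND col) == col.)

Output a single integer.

r6=110 pc2: +4 =4
r7=111 pc3: +8 =12
r8=1000 pc1: +2 =14
r9=1001 pc2: +4 =18
r10=1010 pc2: +4 =22
r11=1011 pc3: +8 =30
r12=1100 pc2: +4 =34
r13=1101 pc3: +8 =42
r14=1110 pc3: +8 =50
r15=1111 pc4: +16 =66
r16=10000 pc1: +2 =68
r17=10001 pc2: +4 =72
r18=10010 pc2: +4 =76
r19=10011 pc3: +8 =84
r20=10100 pc2: +4 =88
r21=10101 pc3: +8 =96
r22=10110 pc3: +8 =104
r23=10111 pc4: +16 =120
r24=11000 pc2: +4 =124
r25=11001 pc3: +8 =132
r26=11010 pc3: +8 =140
r27=11011 pc4: +16 =156
r28=11100 pc3: +8 =164
r29=11101 pc4: +16 =180
r30=11110 pc4: +16 =196
r31=11111 pc5: +32 =228
r32=100000 pc1: +2 =230
r33=100001 pc2: +4 =234
r34=100010 pc2: +4 =238
r35=100011 pc3: +8 =246
r36=100100 pc2: +4 =250
r37=100101 pc3: +8 =258
r38=100110 pc3: +8 =266
r39=100111 pc4: +16 =282
r40=101000 pc2: +4 =286

Answer: 286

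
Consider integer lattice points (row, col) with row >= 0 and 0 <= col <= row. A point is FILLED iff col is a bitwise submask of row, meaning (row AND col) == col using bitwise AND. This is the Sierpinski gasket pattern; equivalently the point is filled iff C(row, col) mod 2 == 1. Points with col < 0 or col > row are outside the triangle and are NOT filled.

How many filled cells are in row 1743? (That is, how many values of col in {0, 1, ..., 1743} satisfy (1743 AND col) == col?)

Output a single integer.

1743 in binary = 11011001111
popcount(1743) = number of 1-bits in 11011001111 = 8
A col c satisfies (1743 AND c) == c iff every set bit of c is also set in 1743; each of the 8 set bits of 1743 can independently be on or off in c.
count = 2^8 = 256

Answer: 256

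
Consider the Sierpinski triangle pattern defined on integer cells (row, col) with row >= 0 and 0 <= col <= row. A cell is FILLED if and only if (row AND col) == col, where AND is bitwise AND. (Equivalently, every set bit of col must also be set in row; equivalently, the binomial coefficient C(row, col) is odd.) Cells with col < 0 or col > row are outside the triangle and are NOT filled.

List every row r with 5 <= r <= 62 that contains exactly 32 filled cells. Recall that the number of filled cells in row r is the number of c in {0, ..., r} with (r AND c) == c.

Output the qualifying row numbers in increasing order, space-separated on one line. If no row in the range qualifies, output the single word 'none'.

Row r has 2^popcount(r) filled cells, so we need popcount(r) = log2(32) = 5.
Scan r = 5..62 and keep those with exactly 5 one-bits:
r=5=101 popcount=2 -> skip
r=6=110 popcount=2 -> skip
r=7=111 popcount=3 -> skip
r=8=1000 popcount=1 -> skip
r=9=1001 popcount=2 -> skip
r=10=1010 popcount=2 -> skip
r=11=1011 popcount=3 -> skip
r=12=1100 popcount=2 -> skip
r=13=1101 popcount=3 -> skip
r=14=1110 popcount=3 -> skip
r=15=1111 popcount=4 -> skip
r=16=10000 popcount=1 -> skip
r=17=10001 popcount=2 -> skip
r=18=10010 popcount=2 -> skip
r=19=10011 popcount=3 -> skip
r=20=10100 popcount=2 -> skip
r=21=10101 popcount=3 -> skip
r=22=10110 popcount=3 -> skip
r=23=10111 popcount=4 -> skip
r=24=11000 popcount=2 -> skip
r=25=11001 popcount=3 -> skip
r=26=11010 popcount=3 -> skip
r=27=11011 popcount=4 -> skip
r=28=11100 popcount=3 -> skip
r=29=11101 popcount=4 -> skip
r=30=11110 popcount=4 -> skip
r=31=11111 popcount=5 -> KEEP
r=32=100000 popcount=1 -> skip
r=33=100001 popcount=2 -> skip
r=34=100010 popcount=2 -> skip
r=35=100011 popcount=3 -> skip
r=36=100100 popcount=2 -> skip
r=37=100101 popcount=3 -> skip
r=38=100110 popcount=3 -> skip
r=39=100111 popcount=4 -> skip
r=40=101000 popcount=2 -> skip
r=41=101001 popcount=3 -> skip
r=42=101010 popcount=3 -> skip
r=43=101011 popcount=4 -> skip
r=44=101100 popcount=3 -> skip
r=45=101101 popcount=4 -> skip
r=46=101110 popcount=4 -> skip
r=47=101111 popcount=5 -> KEEP
r=48=110000 popcount=2 -> skip
r=49=110001 popcount=3 -> skip
r=50=110010 popcount=3 -> skip
r=51=110011 popcount=4 -> skip
r=52=110100 popcount=3 -> skip
r=53=110101 popcount=4 -> skip
r=54=110110 popcount=4 -> skip
r=55=110111 popcount=5 -> KEEP
r=56=111000 popcount=3 -> skip
r=57=111001 popcount=4 -> skip
r=58=111010 popcount=4 -> skip
r=59=111011 popcount=5 -> KEEP
r=60=111100 popcount=4 -> skip
r=61=111101 popcount=5 -> KEEP
r=62=111110 popcount=5 -> KEEP
Kept rows: 31 47 55 59 61 62

Answer: 31 47 55 59 61 62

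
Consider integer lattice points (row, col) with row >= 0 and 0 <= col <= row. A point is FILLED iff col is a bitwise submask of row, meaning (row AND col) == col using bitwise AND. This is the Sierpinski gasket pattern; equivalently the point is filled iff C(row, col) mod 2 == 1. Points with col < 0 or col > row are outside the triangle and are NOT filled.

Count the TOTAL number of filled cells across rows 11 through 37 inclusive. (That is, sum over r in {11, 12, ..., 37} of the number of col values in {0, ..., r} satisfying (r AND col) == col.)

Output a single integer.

r11=1011 pc3: +8 =8
r12=1100 pc2: +4 =12
r13=1101 pc3: +8 =20
r14=1110 pc3: +8 =28
r15=1111 pc4: +16 =44
r16=10000 pc1: +2 =46
r17=10001 pc2: +4 =50
r18=10010 pc2: +4 =54
r19=10011 pc3: +8 =62
r20=10100 pc2: +4 =66
r21=10101 pc3: +8 =74
r22=10110 pc3: +8 =82
r23=10111 pc4: +16 =98
r24=11000 pc2: +4 =102
r25=11001 pc3: +8 =110
r26=11010 pc3: +8 =118
r27=11011 pc4: +16 =134
r28=11100 pc3: +8 =142
r29=11101 pc4: +16 =158
r30=11110 pc4: +16 =174
r31=11111 pc5: +32 =206
r32=100000 pc1: +2 =208
r33=100001 pc2: +4 =212
r34=100010 pc2: +4 =216
r35=100011 pc3: +8 =224
r36=100100 pc2: +4 =228
r37=100101 pc3: +8 =236

Answer: 236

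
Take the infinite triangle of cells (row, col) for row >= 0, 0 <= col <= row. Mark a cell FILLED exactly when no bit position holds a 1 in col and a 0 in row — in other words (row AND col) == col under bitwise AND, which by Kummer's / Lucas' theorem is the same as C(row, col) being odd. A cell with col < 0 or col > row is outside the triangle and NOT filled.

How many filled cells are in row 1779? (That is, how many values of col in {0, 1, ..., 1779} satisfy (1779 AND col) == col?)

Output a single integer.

Answer: 256

Derivation:
1779 in binary = 11011110011
popcount(1779) = number of 1-bits in 11011110011 = 8
A col c satisfies (1779 AND c) == c iff every set bit of c is also set in 1779; each of the 8 set bits of 1779 can independently be on or off in c.
count = 2^8 = 256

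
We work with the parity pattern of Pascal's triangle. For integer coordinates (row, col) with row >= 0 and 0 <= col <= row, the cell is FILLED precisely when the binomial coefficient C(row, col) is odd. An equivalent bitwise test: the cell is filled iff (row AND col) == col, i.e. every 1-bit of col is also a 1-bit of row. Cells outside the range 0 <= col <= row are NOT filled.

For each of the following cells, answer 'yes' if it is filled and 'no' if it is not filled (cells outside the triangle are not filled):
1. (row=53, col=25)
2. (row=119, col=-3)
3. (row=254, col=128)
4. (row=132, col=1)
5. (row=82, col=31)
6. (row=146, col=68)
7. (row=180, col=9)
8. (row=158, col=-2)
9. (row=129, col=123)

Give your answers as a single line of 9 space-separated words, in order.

(53,25): row=0b110101, col=0b11001, row AND col = 0b10001 = 17; 17 != 25 -> empty
(119,-3): col outside [0, 119] -> not filled
(254,128): row=0b11111110, col=0b10000000, row AND col = 0b10000000 = 128; 128 == 128 -> filled
(132,1): row=0b10000100, col=0b1, row AND col = 0b0 = 0; 0 != 1 -> empty
(82,31): row=0b1010010, col=0b11111, row AND col = 0b10010 = 18; 18 != 31 -> empty
(146,68): row=0b10010010, col=0b1000100, row AND col = 0b0 = 0; 0 != 68 -> empty
(180,9): row=0b10110100, col=0b1001, row AND col = 0b0 = 0; 0 != 9 -> empty
(158,-2): col outside [0, 158] -> not filled
(129,123): row=0b10000001, col=0b1111011, row AND col = 0b1 = 1; 1 != 123 -> empty

Answer: no no yes no no no no no no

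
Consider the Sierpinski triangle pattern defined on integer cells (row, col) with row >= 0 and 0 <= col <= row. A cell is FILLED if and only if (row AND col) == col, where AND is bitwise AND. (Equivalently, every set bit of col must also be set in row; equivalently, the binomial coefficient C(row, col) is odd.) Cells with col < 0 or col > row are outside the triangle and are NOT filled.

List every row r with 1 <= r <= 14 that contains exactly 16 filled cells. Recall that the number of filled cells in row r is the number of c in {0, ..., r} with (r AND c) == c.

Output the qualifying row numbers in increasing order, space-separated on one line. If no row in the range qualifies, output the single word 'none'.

Answer: none

Derivation:
Row r has 2^popcount(r) filled cells, so we need popcount(r) = log2(16) = 4.
Scan r = 1..14 and keep those with exactly 4 one-bits:
r=1=1 popcount=1 -> skip
r=2=10 popcount=1 -> skip
r=3=11 popcount=2 -> skip
r=4=100 popcount=1 -> skip
r=5=101 popcount=2 -> skip
r=6=110 popcount=2 -> skip
r=7=111 popcount=3 -> skip
r=8=1000 popcount=1 -> skip
r=9=1001 popcount=2 -> skip
r=10=1010 popcount=2 -> skip
r=11=1011 popcount=3 -> skip
r=12=1100 popcount=2 -> skip
r=13=1101 popcount=3 -> skip
r=14=1110 popcount=3 -> skip
Kept rows: none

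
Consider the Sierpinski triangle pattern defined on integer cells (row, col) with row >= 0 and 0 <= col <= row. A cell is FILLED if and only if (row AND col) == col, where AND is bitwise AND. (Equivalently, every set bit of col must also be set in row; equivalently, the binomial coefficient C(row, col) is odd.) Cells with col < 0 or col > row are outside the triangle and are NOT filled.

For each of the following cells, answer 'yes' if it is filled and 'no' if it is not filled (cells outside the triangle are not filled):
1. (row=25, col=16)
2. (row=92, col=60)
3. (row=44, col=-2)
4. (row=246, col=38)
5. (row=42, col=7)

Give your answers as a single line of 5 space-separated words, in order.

(25,16): row=0b11001, col=0b10000, row AND col = 0b10000 = 16; 16 == 16 -> filled
(92,60): row=0b1011100, col=0b111100, row AND col = 0b11100 = 28; 28 != 60 -> empty
(44,-2): col outside [0, 44] -> not filled
(246,38): row=0b11110110, col=0b100110, row AND col = 0b100110 = 38; 38 == 38 -> filled
(42,7): row=0b101010, col=0b111, row AND col = 0b10 = 2; 2 != 7 -> empty

Answer: yes no no yes no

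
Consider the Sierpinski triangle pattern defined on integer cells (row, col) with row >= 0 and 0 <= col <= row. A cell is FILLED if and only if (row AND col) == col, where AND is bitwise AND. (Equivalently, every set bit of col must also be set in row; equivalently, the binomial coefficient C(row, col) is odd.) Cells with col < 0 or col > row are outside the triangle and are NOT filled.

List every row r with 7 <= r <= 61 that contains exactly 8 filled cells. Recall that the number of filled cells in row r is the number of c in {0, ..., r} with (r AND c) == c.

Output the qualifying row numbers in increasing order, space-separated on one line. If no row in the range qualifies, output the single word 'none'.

Row r has 2^popcount(r) filled cells, so we need popcount(r) = log2(8) = 3.
Scan r = 7..61 and keep those with exactly 3 one-bits:
r=7=111 popcount=3 -> KEEP
r=8=1000 popcount=1 -> skip
r=9=1001 popcount=2 -> skip
r=10=1010 popcount=2 -> skip
r=11=1011 popcount=3 -> KEEP
r=12=1100 popcount=2 -> skip
r=13=1101 popcount=3 -> KEEP
r=14=1110 popcount=3 -> KEEP
r=15=1111 popcount=4 -> skip
r=16=10000 popcount=1 -> skip
r=17=10001 popcount=2 -> skip
r=18=10010 popcount=2 -> skip
r=19=10011 popcount=3 -> KEEP
r=20=10100 popcount=2 -> skip
r=21=10101 popcount=3 -> KEEP
r=22=10110 popcount=3 -> KEEP
r=23=10111 popcount=4 -> skip
r=24=11000 popcount=2 -> skip
r=25=11001 popcount=3 -> KEEP
r=26=11010 popcount=3 -> KEEP
r=27=11011 popcount=4 -> skip
r=28=11100 popcount=3 -> KEEP
r=29=11101 popcount=4 -> skip
r=30=11110 popcount=4 -> skip
r=31=11111 popcount=5 -> skip
r=32=100000 popcount=1 -> skip
r=33=100001 popcount=2 -> skip
r=34=100010 popcount=2 -> skip
r=35=100011 popcount=3 -> KEEP
r=36=100100 popcount=2 -> skip
r=37=100101 popcount=3 -> KEEP
r=38=100110 popcount=3 -> KEEP
r=39=100111 popcount=4 -> skip
r=40=101000 popcount=2 -> skip
r=41=101001 popcount=3 -> KEEP
r=42=101010 popcount=3 -> KEEP
r=43=101011 popcount=4 -> skip
r=44=101100 popcount=3 -> KEEP
r=45=101101 popcount=4 -> skip
r=46=101110 popcount=4 -> skip
r=47=101111 popcount=5 -> skip
r=48=110000 popcount=2 -> skip
r=49=110001 popcount=3 -> KEEP
r=50=110010 popcount=3 -> KEEP
r=51=110011 popcount=4 -> skip
r=52=110100 popcount=3 -> KEEP
r=53=110101 popcount=4 -> skip
r=54=110110 popcount=4 -> skip
r=55=110111 popcount=5 -> skip
r=56=111000 popcount=3 -> KEEP
r=57=111001 popcount=4 -> skip
r=58=111010 popcount=4 -> skip
r=59=111011 popcount=5 -> skip
r=60=111100 popcount=4 -> skip
r=61=111101 popcount=5 -> skip
Kept rows: 7 11 13 14 19 21 22 25 26 28 35 37 38 41 42 44 49 50 52 56

Answer: 7 11 13 14 19 21 22 25 26 28 35 37 38 41 42 44 49 50 52 56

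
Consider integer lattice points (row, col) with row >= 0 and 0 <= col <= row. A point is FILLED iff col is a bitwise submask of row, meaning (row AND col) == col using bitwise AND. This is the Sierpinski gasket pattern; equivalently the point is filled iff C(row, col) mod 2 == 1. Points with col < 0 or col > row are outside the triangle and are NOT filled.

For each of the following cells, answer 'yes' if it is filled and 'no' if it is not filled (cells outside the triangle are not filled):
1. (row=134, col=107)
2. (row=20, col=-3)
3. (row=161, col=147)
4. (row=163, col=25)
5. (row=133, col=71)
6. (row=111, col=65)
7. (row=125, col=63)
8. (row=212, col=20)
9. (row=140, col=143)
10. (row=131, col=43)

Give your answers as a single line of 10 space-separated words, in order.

Answer: no no no no no yes no yes no no

Derivation:
(134,107): row=0b10000110, col=0b1101011, row AND col = 0b10 = 2; 2 != 107 -> empty
(20,-3): col outside [0, 20] -> not filled
(161,147): row=0b10100001, col=0b10010011, row AND col = 0b10000001 = 129; 129 != 147 -> empty
(163,25): row=0b10100011, col=0b11001, row AND col = 0b1 = 1; 1 != 25 -> empty
(133,71): row=0b10000101, col=0b1000111, row AND col = 0b101 = 5; 5 != 71 -> empty
(111,65): row=0b1101111, col=0b1000001, row AND col = 0b1000001 = 65; 65 == 65 -> filled
(125,63): row=0b1111101, col=0b111111, row AND col = 0b111101 = 61; 61 != 63 -> empty
(212,20): row=0b11010100, col=0b10100, row AND col = 0b10100 = 20; 20 == 20 -> filled
(140,143): col outside [0, 140] -> not filled
(131,43): row=0b10000011, col=0b101011, row AND col = 0b11 = 3; 3 != 43 -> empty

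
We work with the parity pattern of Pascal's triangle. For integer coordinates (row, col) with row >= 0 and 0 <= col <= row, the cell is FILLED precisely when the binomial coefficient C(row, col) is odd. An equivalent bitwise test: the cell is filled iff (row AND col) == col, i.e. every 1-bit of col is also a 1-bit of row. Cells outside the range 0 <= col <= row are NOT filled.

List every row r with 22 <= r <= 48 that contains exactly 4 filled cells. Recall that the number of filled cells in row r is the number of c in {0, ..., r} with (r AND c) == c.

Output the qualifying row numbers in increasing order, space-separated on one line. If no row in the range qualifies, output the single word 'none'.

Row r has 2^popcount(r) filled cells, so we need popcount(r) = log2(4) = 2.
Scan r = 22..48 and keep those with exactly 2 one-bits:
r=22=10110 popcount=3 -> skip
r=23=10111 popcount=4 -> skip
r=24=11000 popcount=2 -> KEEP
r=25=11001 popcount=3 -> skip
r=26=11010 popcount=3 -> skip
r=27=11011 popcount=4 -> skip
r=28=11100 popcount=3 -> skip
r=29=11101 popcount=4 -> skip
r=30=11110 popcount=4 -> skip
r=31=11111 popcount=5 -> skip
r=32=100000 popcount=1 -> skip
r=33=100001 popcount=2 -> KEEP
r=34=100010 popcount=2 -> KEEP
r=35=100011 popcount=3 -> skip
r=36=100100 popcount=2 -> KEEP
r=37=100101 popcount=3 -> skip
r=38=100110 popcount=3 -> skip
r=39=100111 popcount=4 -> skip
r=40=101000 popcount=2 -> KEEP
r=41=101001 popcount=3 -> skip
r=42=101010 popcount=3 -> skip
r=43=101011 popcount=4 -> skip
r=44=101100 popcount=3 -> skip
r=45=101101 popcount=4 -> skip
r=46=101110 popcount=4 -> skip
r=47=101111 popcount=5 -> skip
r=48=110000 popcount=2 -> KEEP
Kept rows: 24 33 34 36 40 48

Answer: 24 33 34 36 40 48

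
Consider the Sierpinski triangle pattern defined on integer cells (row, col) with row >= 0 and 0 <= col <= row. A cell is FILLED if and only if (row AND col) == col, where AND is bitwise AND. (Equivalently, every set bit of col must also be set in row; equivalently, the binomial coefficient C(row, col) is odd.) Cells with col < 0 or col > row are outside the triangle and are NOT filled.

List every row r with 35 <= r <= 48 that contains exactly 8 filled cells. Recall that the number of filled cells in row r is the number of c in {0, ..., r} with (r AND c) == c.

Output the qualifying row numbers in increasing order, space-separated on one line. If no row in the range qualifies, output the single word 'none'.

Row r has 2^popcount(r) filled cells, so we need popcount(r) = log2(8) = 3.
Scan r = 35..48 and keep those with exactly 3 one-bits:
r=35=100011 popcount=3 -> KEEP
r=36=100100 popcount=2 -> skip
r=37=100101 popcount=3 -> KEEP
r=38=100110 popcount=3 -> KEEP
r=39=100111 popcount=4 -> skip
r=40=101000 popcount=2 -> skip
r=41=101001 popcount=3 -> KEEP
r=42=101010 popcount=3 -> KEEP
r=43=101011 popcount=4 -> skip
r=44=101100 popcount=3 -> KEEP
r=45=101101 popcount=4 -> skip
r=46=101110 popcount=4 -> skip
r=47=101111 popcount=5 -> skip
r=48=110000 popcount=2 -> skip
Kept rows: 35 37 38 41 42 44

Answer: 35 37 38 41 42 44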